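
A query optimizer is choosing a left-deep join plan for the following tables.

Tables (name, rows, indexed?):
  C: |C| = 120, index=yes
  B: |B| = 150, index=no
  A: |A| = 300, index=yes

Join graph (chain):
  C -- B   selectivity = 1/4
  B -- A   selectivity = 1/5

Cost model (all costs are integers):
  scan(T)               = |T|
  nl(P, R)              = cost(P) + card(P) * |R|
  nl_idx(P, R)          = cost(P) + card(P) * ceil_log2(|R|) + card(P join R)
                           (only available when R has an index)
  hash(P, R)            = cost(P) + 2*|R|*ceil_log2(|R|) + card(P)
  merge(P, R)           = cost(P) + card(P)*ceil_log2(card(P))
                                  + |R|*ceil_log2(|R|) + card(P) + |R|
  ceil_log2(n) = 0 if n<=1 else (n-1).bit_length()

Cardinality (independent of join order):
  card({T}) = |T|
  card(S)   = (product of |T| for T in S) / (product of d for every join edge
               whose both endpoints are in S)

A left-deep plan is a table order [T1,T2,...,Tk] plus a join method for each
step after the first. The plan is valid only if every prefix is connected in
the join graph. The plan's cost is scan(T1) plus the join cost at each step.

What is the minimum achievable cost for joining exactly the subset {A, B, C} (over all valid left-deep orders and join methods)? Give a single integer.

Selinger DP over subsets of {A,B,C}:
  {C}: scan cost=120, card=120
  {B}: scan cost=150, card=150
  {A}: scan cost=300, card=300
  {BC}: card=4500; try (C,hash)→1980, (B,merge)→2430, (C,merge)→2460, (B,hash)→2640, (C,nl_idx)→5700, (B,nl)→18120 …(+1); best=1980 via (C,hash)
  {AB}: card=9000; try (B,hash)→3000, (A,merge)→4500, (B,merge)→4650, (A,hash)→5700, (A,nl_idx)→10500, (A,nl)→45150 …(+1); best=3000 via (B,hash)
  {ABC}: card=270000; try (A,hash)→11880, (C,hash)→13680, (A,merge)→67980, (C,merge)→138960, (A,nl_idx)→312480, (C,nl_idx)→336000 …(+2); best=11880 via (A,hash)

11880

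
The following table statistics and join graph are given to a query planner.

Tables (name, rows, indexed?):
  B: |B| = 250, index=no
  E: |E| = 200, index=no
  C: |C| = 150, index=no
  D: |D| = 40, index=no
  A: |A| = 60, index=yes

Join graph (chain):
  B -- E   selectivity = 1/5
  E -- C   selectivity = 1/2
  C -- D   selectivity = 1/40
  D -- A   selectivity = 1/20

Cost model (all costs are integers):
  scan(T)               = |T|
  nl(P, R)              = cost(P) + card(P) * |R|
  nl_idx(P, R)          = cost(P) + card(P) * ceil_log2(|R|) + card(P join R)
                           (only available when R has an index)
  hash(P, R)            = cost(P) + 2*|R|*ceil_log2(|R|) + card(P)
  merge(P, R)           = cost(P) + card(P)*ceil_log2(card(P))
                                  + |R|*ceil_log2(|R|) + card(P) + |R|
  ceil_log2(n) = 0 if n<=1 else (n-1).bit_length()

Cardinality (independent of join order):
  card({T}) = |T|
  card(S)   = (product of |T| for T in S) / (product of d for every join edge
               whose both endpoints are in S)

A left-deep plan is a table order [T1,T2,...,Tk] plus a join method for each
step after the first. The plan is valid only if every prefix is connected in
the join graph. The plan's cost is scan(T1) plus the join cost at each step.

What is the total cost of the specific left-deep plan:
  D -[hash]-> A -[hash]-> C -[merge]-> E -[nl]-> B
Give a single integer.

11259620

step 1: scan D: cost=40, card=40
step 2: join A via hash
    card(P join A) = 40*60/(20) = 120
    cost = 40 + 2*60*6 + 40 = 800
step 3: join C via hash
    card(P join C) = 120*150/(40) = 450
    cost = 800 + 2*150*8 + 120 = 3320
step 4: join E via merge
    card(P join E) = 450*200/(2) = 45000
    cost = 3320 + 450*9 + 200*8 + 450 + 200 = 9620
step 5: join B via nl
    card(P join B) = 45000*250/(5) = 2250000
    cost = 9620 + 45000*250 = 11259620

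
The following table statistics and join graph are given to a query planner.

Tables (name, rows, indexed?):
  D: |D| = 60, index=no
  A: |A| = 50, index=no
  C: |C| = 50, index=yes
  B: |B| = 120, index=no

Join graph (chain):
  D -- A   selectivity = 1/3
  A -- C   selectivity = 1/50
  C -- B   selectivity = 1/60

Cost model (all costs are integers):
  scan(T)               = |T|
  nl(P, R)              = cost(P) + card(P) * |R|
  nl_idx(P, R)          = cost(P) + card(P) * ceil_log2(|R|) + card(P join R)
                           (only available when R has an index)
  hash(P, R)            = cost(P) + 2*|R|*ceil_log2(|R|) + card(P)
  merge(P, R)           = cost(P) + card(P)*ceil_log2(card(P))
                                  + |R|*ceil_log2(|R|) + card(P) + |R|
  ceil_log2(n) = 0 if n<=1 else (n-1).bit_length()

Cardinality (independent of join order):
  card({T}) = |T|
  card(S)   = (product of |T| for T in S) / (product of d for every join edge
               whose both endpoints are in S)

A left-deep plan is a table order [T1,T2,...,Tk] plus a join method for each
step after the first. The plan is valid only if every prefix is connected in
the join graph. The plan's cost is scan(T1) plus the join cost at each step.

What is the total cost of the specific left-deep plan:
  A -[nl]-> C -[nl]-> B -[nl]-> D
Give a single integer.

14550

step 1: scan A: cost=50, card=50
step 2: join C via nl
    card(P join C) = 50*50/(50) = 50
    cost = 50 + 50*50 = 2550
step 3: join B via nl
    card(P join B) = 50*120/(60) = 100
    cost = 2550 + 50*120 = 8550
step 4: join D via nl
    card(P join D) = 100*60/(3) = 2000
    cost = 8550 + 100*60 = 14550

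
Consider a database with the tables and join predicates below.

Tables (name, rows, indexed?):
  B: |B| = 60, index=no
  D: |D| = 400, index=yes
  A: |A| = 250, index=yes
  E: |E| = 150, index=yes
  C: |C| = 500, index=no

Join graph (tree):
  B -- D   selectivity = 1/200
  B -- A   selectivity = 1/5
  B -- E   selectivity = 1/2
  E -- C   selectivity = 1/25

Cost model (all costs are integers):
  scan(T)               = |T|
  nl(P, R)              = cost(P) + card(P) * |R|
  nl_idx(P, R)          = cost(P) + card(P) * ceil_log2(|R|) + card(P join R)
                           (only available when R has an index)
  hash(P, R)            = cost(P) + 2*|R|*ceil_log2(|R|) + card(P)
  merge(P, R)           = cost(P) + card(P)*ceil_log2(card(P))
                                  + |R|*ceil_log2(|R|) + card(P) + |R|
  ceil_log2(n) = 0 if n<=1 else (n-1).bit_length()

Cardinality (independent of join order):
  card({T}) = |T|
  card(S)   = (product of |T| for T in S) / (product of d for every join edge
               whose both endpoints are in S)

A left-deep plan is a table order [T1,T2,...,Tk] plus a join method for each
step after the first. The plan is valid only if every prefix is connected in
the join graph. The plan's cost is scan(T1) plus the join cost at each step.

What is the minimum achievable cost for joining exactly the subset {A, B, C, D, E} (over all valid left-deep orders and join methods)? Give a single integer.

Selinger DP over subsets of {A,B,C,D,E}:
  {B}: scan cost=60, card=60
  {D}: scan cost=400, card=400
  {A}: scan cost=250, card=250
  {E}: scan cost=150, card=150
  {C}: scan cost=500, card=500
  {BD}: card=120; try (D,nl_idx)→720, (B,hash)→1520, (D,merge)→4480, (B,merge)→4820, (D,hash)→7320, (D,nl)→24060 …(+1); best=720 via (D,nl_idx)
  {AB}: card=3000; try (B,hash)→1220, (A,merge)→2730, (B,merge)→2920, (A,nl_idx)→3540, (A,hash)→4120, (A,nl)→15060 …(+1); best=1220 via (B,hash)
  {BE}: card=4500; try (B,hash)→1020, (E,merge)→1830, (B,merge)→1920, (E,hash)→2520, (E,nl_idx)→5040, (E,nl)→9060 …(+1); best=1020 via (B,hash)
  {CE}: card=3000; try (E,hash)→3400, (C,merge)→6500, (E,merge)→6850, (E,nl_idx)→7500, (C,hash)→9300, (C,nl)→75150 …(+1); best=3400 via (E,hash)
  {ABD}: card=6000; try (A,merge)→3930, (A,hash)→4840, (A,nl_idx)→7680, (D,hash)→11420, (A,nl)→30720, (D,nl_idx)→34220 …(+2); best=3930 via (A,merge)
  {BDE}: card=9000; try (E,merge)→3030, (E,hash)→3240, (E,nl_idx)→10680, (D,hash)→12720, (E,nl)→18720, (D,nl_idx)→50520 …(+2); best=3030 via (E,merge)
  {ABE}: card=225000; try (E,hash)→6620, (A,hash)→9520, (E,merge)→41570, (A,merge)→66270, (E,nl_idx)→250220, (A,nl_idx)→262020 …(+2); best=6620 via (E,hash)
  {BCE}: card=90000; try (B,hash)→7120, (C,hash)→14520, (B,merge)→42820, (C,merge)→69020, (B,nl)→183400, (C,nl)→2251020; best=7120 via (B,hash)
  {ABDE}: card=450000; try (E,hash)→12330, (A,hash)→16030, (E,merge)→89280, (A,merge)→140280, (D,hash)→238820, (E,nl_idx)→501930 …(+6); best=12330 via (E,hash)
  {BCDE}: card=180000; try (C,hash)→21030, (D,hash)→104320, (C,merge)→143030, (D,nl_idx)→997120, (D,merge)→1631120, (C,nl)→4503030 …(+1); best=21030 via (C,hash)
  {ABCE}: card=4500000; try (A,hash)→101120, (C,hash)→240620, (A,merge)→1629370, (C,merge)→4286620, (A,nl_idx)→5227120, (A,nl)→22507120 …(+1); best=101120 via (A,hash)
  {ABCDE}: card=9000000; try (A,hash)→205030, (C,hash)→471330, (A,merge)→3443280, (D,hash)→4608320, (C,merge)→9017330, (A,nl_idx)→10461030 …(+5); best=205030 via (A,hash)

205030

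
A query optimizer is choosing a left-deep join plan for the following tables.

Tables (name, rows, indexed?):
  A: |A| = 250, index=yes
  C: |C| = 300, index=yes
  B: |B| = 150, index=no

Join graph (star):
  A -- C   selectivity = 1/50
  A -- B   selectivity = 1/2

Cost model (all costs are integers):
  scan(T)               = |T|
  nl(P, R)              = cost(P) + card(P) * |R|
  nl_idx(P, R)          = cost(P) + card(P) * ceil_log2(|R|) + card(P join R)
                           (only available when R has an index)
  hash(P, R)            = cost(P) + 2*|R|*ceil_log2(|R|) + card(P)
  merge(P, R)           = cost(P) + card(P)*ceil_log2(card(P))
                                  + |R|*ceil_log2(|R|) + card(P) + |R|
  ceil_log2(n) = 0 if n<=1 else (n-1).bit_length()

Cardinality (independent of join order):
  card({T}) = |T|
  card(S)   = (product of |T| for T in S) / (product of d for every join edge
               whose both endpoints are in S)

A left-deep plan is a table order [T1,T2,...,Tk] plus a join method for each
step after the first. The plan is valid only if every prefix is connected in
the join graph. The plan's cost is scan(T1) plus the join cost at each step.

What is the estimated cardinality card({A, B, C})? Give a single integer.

Tables in S: A(250), B(150), C(300)
Edges inside S: A-C(d=50), A-B(d=2)
numerator = 250 * 150 * 300 = 11250000
denominator = 50 * 2 = 100
card(S) = 11250000 / 100 = 112500

112500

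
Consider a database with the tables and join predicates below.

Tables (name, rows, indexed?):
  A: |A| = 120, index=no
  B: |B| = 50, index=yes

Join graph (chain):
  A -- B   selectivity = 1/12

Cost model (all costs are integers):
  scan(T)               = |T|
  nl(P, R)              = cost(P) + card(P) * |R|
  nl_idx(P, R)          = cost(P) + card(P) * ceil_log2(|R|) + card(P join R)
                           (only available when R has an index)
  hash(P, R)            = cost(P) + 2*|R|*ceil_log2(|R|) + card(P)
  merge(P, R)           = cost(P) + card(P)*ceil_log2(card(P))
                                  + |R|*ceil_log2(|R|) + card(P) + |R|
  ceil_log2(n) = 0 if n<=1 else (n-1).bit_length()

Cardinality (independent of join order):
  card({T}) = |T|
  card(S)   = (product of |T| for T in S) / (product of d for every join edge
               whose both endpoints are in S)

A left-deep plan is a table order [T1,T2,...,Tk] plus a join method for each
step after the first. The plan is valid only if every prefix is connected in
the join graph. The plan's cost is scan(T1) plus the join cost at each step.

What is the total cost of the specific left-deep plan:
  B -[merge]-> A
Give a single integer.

step 1: scan B: cost=50, card=50
step 2: join A via merge
    card(P join A) = 50*120/(12) = 500
    cost = 50 + 50*6 + 120*7 + 50 + 120 = 1360

1360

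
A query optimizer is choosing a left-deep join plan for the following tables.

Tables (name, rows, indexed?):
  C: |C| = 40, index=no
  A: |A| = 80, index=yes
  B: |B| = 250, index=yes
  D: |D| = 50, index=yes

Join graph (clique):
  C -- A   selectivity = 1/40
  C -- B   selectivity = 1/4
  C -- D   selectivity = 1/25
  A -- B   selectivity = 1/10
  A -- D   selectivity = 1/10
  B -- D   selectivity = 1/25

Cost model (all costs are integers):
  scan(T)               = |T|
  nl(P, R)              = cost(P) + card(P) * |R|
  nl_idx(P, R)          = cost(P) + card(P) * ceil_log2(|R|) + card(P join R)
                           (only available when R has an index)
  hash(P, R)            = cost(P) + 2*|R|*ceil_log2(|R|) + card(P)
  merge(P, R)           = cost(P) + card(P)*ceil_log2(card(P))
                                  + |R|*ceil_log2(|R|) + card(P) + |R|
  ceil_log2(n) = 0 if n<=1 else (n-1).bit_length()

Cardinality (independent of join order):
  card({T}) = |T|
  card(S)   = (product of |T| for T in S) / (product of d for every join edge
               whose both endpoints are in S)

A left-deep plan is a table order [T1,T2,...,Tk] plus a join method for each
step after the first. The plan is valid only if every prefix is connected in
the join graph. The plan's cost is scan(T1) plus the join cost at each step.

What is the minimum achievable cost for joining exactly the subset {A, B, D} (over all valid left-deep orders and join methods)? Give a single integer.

Selinger DP over subsets of {A,B,D}:
  {A}: scan cost=80, card=80
  {B}: scan cost=250, card=250
  {D}: scan cost=50, card=50
  {AB}: card=2000; try (A,hash)→1620, (B,nl_idx)→2720, (B,merge)→2970, (A,merge)→3140, (A,nl_idx)→4000, (B,hash)→4160 …(+2); best=1620 via (A,hash)
  {AD}: card=400; try (D,hash)→760, (A,nl_idx)→800, (D,nl_idx)→960, (A,merge)→1040, (D,merge)→1070, (A,hash)→1220 …(+2); best=760 via (D,hash)
  {BD}: card=500; try (B,nl_idx)→950, (D,hash)→1100, (D,nl_idx)→2250, (B,merge)→2650, (D,merge)→2850, (B,hash)→4100 …(+2); best=950 via (B,nl_idx)
  {ABD}: card=400; try (A,hash)→2570, (D,hash)→4220, (B,nl_idx)→4360, (A,nl_idx)→4850, (B,hash)→5160, (A,merge)→6590 …(+6); best=2570 via (A,hash)

2570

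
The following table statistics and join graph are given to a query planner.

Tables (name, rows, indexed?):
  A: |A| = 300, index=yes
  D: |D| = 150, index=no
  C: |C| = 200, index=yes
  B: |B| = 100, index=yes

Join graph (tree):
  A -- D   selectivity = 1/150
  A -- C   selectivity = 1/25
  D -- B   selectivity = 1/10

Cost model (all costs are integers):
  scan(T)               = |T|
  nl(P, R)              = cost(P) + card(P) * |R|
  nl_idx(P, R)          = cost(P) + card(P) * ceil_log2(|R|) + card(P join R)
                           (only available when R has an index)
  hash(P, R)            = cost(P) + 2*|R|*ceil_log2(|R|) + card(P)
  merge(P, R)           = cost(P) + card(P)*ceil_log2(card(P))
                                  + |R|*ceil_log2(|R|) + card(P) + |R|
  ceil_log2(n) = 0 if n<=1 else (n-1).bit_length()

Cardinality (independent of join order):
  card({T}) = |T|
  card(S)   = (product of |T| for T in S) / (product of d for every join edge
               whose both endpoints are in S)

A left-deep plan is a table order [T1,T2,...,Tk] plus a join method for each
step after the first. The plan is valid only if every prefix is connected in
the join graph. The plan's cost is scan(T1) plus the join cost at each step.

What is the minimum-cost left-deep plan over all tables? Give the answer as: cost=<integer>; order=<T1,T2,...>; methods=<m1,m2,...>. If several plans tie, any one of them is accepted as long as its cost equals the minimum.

Selinger DP (subsets sized 1..n):
  {A}: scan cost=300, card=300
  {D}: scan cost=150, card=150
  {C}: scan cost=200, card=200
  {B}: scan cost=100, card=100
  {AD}: card=300; try (A,nl_idx)→1800, (D,hash)→3000, (A,merge)→4500, (D,merge)→4650, (A,hash)→5700, (A,nl)→45150 …(+1); best=1800 via (A,nl_idx)
  {AC}: card=2400; try (C,hash)→3800, (A,nl_idx)→4400, (A,merge)→5000, (C,merge)→5100, (C,nl_idx)→5100, (A,hash)→5800 …(+2); best=3800 via (C,hash)
  {BD}: card=1500; try (B,hash)→1700, (D,merge)→2250, (B,merge)→2300, (D,hash)→2600, (B,nl_idx)→2700, (D,nl)→15100 …(+1); best=1700 via (B,hash)
  {ACD}: card=2400; try (C,hash)→5300, (C,merge)→6600, (C,nl_idx)→6600, (D,hash)→8600, (D,merge)→36350, (C,nl)→61800 …(+1); best=5300 via (C,hash)
  {ABD}: card=3000; try (B,hash)→3500, (B,merge)→5600, (B,nl_idx)→6900, (A,hash)→8600, (A,nl_idx)→18200, (A,merge)→22700 …(+2); best=3500 via (B,hash)
  {ABCD}: card=24000; try (B,hash)→9100, (C,hash)→9700, (B,merge)→37300, (C,merge)→44300, (B,nl_idx)→46100, (C,nl_idx)→51500 …(+2); best=9100 via (B,hash)

cost=9100; order=D,A,C,B; methods=nl_idx,hash,hash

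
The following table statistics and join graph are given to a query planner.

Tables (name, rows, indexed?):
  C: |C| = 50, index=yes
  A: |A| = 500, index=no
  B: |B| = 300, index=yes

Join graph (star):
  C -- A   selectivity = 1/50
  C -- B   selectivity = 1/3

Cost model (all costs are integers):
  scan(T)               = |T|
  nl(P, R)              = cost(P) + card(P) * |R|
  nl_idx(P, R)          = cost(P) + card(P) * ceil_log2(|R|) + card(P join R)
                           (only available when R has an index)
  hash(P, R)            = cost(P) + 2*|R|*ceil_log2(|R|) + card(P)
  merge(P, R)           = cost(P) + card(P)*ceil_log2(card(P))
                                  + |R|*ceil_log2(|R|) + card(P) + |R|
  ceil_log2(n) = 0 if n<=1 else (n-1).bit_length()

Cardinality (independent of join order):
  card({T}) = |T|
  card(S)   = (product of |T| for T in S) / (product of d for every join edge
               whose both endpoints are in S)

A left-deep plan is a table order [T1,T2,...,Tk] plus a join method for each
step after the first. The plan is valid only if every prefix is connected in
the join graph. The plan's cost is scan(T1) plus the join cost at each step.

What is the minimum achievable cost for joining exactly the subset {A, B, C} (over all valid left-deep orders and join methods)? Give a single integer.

7500

Selinger DP over subsets of {A,B,C}:
  {C}: scan cost=50, card=50
  {A}: scan cost=500, card=500
  {B}: scan cost=300, card=300
  {AC}: card=500; try (C,hash)→1600, (C,nl_idx)→4000, (A,merge)→5400, (C,merge)→5850, (A,hash)→9100, (A,nl)→25050 …(+1); best=1600 via (C,hash)
  {BC}: card=5000; try (C,hash)→1200, (B,merge)→3400, (C,merge)→3650, (B,hash)→5500, (B,nl_idx)→5500, (C,nl_idx)→7100 …(+2); best=1200 via (C,hash)
  {ABC}: card=50000; try (B,hash)→7500, (B,merge)→9600, (A,hash)→15200, (B,nl_idx)→56100, (A,merge)→76200, (B,nl)→151600 …(+1); best=7500 via (B,hash)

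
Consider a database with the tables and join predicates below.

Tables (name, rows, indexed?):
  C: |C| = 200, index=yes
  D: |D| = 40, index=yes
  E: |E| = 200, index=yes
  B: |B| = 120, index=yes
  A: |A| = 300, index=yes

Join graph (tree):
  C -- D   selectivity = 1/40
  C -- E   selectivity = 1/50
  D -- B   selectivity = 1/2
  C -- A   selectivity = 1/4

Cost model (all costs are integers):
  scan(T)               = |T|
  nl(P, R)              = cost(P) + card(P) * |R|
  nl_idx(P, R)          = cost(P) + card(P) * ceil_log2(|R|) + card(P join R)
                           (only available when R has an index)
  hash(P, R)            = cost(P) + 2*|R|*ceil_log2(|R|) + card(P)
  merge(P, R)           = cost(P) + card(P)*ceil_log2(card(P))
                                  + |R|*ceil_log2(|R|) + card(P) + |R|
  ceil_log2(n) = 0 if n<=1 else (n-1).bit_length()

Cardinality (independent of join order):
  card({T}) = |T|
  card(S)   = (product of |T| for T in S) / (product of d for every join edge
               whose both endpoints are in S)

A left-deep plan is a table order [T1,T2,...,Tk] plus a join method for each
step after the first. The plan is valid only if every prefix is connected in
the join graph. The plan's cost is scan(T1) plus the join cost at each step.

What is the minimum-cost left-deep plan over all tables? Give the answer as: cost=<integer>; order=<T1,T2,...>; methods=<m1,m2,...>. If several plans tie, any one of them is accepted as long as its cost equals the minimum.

Selinger DP (subsets sized 1..n):
  {C}: scan cost=200, card=200
  {D}: scan cost=40, card=40
  {E}: scan cost=200, card=200
  {B}: scan cost=120, card=120
  {A}: scan cost=300, card=300
  {CD}: card=200; try (C,nl_idx)→560, (D,hash)→880, (D,nl_idx)→1600, (C,merge)→2120, (D,merge)→2280, (C,hash)→3280 …(+2); best=560 via (C,nl_idx)
  {CE}: card=800; try (E,nl_idx)→2600, (C,nl_idx)→2600, (E,hash)→3600, (C,hash)→3600, (E,merge)→3800, (C,merge)→3800 …(+2); best=2600 via (E,nl_idx)
  {AC}: card=15000; try (C,hash)→3800, (A,merge)→5000, (C,merge)→5100, (A,hash)→5800, (A,nl_idx)→17000, (C,nl_idx)→17700 …(+2); best=3800 via (C,hash)
  {BD}: card=2400; try (D,hash)→720, (B,merge)→1280, (D,merge)→1360, (B,hash)→1760, (B,nl_idx)→2720, (D,nl_idx)→3240 …(+2); best=720 via (D,hash)
  {CDE}: card=800; try (E,nl_idx)→2960, (D,hash)→3880, (E,hash)→3960, (E,merge)→4160, (D,nl_idx)→8200, (D,merge)→11680 …(+2); best=2960 via (E,nl_idx)
  {BCD}: card=12000; try (B,hash)→2440, (B,merge)→3320, (C,hash)→6320, (B,nl_idx)→13960, (B,nl)→24560, (C,nl_idx)→31920 …(+2); best=2440 via (B,hash)
  {ACD}: card=15000; try (A,merge)→5360, (A,hash)→6160, (A,nl_idx)→17360, (D,hash)→19280, (A,nl)→60560, (D,nl_idx)→108800 …(+2); best=5360 via (A,merge)
  {ACE}: card=60000; try (A,hash)→8800, (A,merge)→14400, (E,hash)→22000, (A,nl_idx)→69800, (E,nl_idx)→183800, (E,merge)→230600 …(+2); best=8800 via (A,hash)
  {BCDE}: card=48000; try (B,hash)→5440, (B,merge)→12720, (E,hash)→17640, (B,nl_idx)→56560, (B,nl)→98960, (E,nl_idx)→146440 …(+2); best=5440 via (B,hash)
  {ACDE}: card=60000; try (A,hash)→9160, (A,merge)→14760, (E,hash)→23560, (D,hash)→69280, (A,nl_idx)→70160, (E,nl_idx)→185360 …(+6); best=9160 via (A,hash)
  {ABCD}: card=900000; try (A,hash)→19840, (B,hash)→22040, (A,merge)→185440, (B,merge)→231320, (B,nl_idx)→1010360, (A,nl_idx)→1010440 …(+2); best=19840 via (A,hash)
  {ABCDE}: card=3600000; try (A,hash)→58840, (B,hash)→70840, (A,merge)→824440, (E,hash)→923040, (B,merge)→1030120, (B,nl_idx)→4029160 …(+6); best=58840 via (A,hash)

cost=58840; order=D,C,E,B,A; methods=nl_idx,nl_idx,hash,hash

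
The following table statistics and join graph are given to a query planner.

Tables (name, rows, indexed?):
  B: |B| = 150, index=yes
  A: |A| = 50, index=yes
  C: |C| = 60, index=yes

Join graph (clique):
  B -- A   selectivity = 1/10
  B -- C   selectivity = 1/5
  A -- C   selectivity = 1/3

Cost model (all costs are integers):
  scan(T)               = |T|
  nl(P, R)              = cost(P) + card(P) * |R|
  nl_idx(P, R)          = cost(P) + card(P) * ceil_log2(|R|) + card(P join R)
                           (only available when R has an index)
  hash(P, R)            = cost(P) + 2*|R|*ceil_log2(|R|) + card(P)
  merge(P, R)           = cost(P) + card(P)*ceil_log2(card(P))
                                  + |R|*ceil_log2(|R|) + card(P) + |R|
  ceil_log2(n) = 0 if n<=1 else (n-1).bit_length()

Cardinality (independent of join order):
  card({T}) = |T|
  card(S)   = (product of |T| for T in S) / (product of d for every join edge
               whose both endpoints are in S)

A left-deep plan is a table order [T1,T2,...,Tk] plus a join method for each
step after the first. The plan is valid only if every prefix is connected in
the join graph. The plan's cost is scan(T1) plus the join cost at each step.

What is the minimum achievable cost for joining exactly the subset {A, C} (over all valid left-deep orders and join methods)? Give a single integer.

720

Selinger DP over subsets of {A,C}:
  {A}: scan cost=50, card=50
  {C}: scan cost=60, card=60
  {AC}: card=1000; try (A,hash)→720, (C,hash)→820, (C,merge)→820, (A,merge)→830, (C,nl_idx)→1350, (A,nl_idx)→1420 …(+2); best=720 via (A,hash)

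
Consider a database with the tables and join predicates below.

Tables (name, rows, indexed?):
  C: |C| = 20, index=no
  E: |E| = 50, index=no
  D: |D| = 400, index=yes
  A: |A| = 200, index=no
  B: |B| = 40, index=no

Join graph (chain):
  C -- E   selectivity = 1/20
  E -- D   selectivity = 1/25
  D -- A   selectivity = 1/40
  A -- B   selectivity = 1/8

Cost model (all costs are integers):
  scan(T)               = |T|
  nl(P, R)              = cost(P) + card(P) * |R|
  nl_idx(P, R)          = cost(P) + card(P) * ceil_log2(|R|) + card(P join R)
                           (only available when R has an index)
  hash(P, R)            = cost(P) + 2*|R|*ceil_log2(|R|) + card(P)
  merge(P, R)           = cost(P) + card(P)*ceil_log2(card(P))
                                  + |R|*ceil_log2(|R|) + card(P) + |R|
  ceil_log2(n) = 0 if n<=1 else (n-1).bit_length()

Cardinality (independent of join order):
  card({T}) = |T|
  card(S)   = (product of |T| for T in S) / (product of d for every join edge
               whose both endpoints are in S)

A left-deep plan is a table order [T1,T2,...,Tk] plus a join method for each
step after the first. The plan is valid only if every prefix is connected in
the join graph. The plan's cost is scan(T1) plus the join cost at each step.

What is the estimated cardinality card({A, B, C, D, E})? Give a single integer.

20000

Tables in S: A(200), B(40), C(20), D(400), E(50)
Edges inside S: C-E(d=20), E-D(d=25), D-A(d=40), A-B(d=8)
numerator = 200 * 40 * 20 * 400 * 50 = 3200000000
denominator = 20 * 25 * 40 * 8 = 160000
card(S) = 3200000000 / 160000 = 20000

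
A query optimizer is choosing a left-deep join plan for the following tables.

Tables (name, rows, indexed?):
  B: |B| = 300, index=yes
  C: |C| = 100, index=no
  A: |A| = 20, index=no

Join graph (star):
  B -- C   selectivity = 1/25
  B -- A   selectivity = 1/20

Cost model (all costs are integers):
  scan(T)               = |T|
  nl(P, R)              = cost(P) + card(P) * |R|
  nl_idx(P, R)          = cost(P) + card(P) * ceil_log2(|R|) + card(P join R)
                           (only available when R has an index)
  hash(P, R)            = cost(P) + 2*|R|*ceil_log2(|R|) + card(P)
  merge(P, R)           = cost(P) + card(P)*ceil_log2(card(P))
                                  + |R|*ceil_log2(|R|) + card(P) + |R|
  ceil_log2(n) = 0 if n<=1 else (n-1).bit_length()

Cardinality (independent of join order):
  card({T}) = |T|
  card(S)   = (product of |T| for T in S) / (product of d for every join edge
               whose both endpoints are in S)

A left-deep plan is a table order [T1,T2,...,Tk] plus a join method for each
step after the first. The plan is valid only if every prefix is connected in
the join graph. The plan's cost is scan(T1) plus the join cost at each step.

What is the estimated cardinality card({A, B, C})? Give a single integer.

Tables in S: A(20), B(300), C(100)
Edges inside S: B-C(d=25), B-A(d=20)
numerator = 20 * 300 * 100 = 600000
denominator = 25 * 20 = 500
card(S) = 600000 / 500 = 1200

1200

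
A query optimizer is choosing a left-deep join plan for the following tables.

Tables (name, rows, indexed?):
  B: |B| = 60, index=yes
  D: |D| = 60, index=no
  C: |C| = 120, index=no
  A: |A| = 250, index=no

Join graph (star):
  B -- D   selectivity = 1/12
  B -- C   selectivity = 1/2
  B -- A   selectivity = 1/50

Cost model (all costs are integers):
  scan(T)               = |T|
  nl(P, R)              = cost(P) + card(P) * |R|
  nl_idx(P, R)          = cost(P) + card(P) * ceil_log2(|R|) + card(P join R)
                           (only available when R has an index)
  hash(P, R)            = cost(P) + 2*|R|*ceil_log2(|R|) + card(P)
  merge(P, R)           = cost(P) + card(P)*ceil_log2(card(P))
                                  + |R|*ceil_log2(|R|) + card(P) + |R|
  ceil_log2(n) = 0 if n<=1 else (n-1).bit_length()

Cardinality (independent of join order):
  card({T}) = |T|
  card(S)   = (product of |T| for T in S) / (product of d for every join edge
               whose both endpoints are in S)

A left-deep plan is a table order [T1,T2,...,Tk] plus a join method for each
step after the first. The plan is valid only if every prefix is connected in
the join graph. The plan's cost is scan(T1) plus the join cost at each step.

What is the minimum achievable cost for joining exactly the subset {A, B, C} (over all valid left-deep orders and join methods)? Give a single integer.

3200

Selinger DP over subsets of {A,B,C}:
  {B}: scan cost=60, card=60
  {C}: scan cost=120, card=120
  {A}: scan cost=250, card=250
  {BC}: card=3600; try (B,hash)→960, (C,merge)→1440, (B,merge)→1500, (C,hash)→1800, (B,nl_idx)→4440, (C,nl)→7260 …(+1); best=960 via (B,hash)
  {AB}: card=300; try (B,hash)→1220, (B,nl_idx)→2050, (A,merge)→2730, (B,merge)→2920, (A,hash)→4120, (A,nl)→15060 …(+1); best=1220 via (B,hash)
  {ABC}: card=18000; try (C,hash)→3200, (C,merge)→5180, (A,hash)→8560, (C,nl)→37220, (A,merge)→50010, (A,nl)→900960; best=3200 via (C,hash)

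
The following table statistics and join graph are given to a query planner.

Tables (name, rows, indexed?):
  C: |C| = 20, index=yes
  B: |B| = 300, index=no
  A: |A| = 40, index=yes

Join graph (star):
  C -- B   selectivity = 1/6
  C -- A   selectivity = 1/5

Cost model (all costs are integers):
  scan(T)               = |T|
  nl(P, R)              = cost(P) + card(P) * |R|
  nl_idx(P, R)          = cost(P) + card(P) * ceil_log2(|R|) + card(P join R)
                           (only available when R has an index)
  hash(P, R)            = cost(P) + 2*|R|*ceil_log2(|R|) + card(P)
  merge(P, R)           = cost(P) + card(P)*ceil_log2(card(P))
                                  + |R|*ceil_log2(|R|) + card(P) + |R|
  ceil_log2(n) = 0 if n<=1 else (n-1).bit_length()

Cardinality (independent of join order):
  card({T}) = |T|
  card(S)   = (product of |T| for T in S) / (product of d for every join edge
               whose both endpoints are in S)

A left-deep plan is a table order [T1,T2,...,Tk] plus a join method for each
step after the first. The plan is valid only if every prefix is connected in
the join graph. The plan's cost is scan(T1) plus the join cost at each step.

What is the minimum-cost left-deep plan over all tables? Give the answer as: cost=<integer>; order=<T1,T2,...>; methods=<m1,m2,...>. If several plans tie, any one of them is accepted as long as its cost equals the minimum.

Selinger DP (subsets sized 1..n):
  {C}: scan cost=20, card=20
  {B}: scan cost=300, card=300
  {A}: scan cost=40, card=40
  {BC}: card=1000; try (C,hash)→800, (C,nl_idx)→2800, (B,merge)→3140, (C,merge)→3420, (B,hash)→5440, (B,nl)→6020 …(+1); best=800 via (C,hash)
  {AC}: card=160; try (C,hash)→280, (A,nl_idx)→300, (C,nl_idx)→400, (A,merge)→420, (C,merge)→440, (A,hash)→520 …(+2); best=280 via (C,hash)
  {ABC}: card=8000; try (A,hash)→2280, (B,merge)→4720, (B,hash)→5840, (A,merge)→12080, (A,nl_idx)→14800, (A,nl)→40800 …(+1); best=2280 via (A,hash)

cost=2280; order=B,C,A; methods=hash,hash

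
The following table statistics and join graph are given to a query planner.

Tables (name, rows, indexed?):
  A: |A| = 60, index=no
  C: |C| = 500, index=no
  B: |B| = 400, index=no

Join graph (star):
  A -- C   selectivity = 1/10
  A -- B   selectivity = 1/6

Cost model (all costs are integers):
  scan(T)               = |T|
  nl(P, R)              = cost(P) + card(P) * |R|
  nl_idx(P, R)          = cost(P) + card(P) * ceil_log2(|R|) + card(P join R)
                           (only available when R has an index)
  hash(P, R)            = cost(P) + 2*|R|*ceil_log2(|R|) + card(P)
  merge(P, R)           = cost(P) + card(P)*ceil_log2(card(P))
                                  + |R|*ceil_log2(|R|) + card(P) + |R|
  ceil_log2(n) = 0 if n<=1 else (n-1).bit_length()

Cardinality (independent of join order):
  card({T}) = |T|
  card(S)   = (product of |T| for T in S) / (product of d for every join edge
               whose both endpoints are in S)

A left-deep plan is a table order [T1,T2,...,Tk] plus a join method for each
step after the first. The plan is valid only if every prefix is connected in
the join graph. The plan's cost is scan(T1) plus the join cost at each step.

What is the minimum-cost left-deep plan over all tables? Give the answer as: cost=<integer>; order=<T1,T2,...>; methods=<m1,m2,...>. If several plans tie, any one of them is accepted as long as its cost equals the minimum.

cost=11920; order=C,A,B; methods=hash,hash

Selinger DP (subsets sized 1..n):
  {A}: scan cost=60, card=60
  {C}: scan cost=500, card=500
  {B}: scan cost=400, card=400
  {AC}: card=3000; try (A,hash)→1720, (C,merge)→5480, (A,merge)→5920, (C,hash)→9120, (C,nl)→30060, (A,nl)→30500; best=1720 via (A,hash)
  {AB}: card=4000; try (A,hash)→1520, (B,merge)→4480, (A,merge)→4820, (B,hash)→7320, (B,nl)→24060, (A,nl)→24400; best=1520 via (A,hash)
  {ABC}: card=200000; try (B,hash)→11920, (C,hash)→14520, (B,merge)→44720, (C,merge)→58520, (B,nl)→1201720, (C,nl)→2001520; best=11920 via (B,hash)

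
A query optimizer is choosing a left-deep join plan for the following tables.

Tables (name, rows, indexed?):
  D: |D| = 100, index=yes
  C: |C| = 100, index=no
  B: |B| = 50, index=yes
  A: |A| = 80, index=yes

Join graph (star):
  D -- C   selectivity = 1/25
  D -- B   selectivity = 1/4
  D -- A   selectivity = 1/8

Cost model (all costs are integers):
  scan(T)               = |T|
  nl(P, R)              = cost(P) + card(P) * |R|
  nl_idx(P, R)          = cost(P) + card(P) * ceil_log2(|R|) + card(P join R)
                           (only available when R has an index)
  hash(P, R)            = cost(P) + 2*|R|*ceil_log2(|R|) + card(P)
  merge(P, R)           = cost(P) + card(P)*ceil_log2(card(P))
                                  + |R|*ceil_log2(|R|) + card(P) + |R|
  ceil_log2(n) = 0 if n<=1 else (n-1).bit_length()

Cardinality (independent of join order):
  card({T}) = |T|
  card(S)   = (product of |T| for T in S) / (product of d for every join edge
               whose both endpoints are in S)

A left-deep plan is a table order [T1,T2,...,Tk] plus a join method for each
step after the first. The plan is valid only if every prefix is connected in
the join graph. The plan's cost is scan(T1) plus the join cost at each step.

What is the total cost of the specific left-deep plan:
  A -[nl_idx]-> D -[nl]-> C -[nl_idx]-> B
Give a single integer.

175640

step 1: scan A: cost=80, card=80
step 2: join D via nl_idx
    card(P join D) = 80*100/(8) = 1000
    cost = 80 + 80*7 + 1000 = 1640
step 3: join C via nl
    card(P join C) = 1000*100/(25) = 4000
    cost = 1640 + 1000*100 = 101640
step 4: join B via nl_idx
    card(P join B) = 4000*50/(4) = 50000
    cost = 101640 + 4000*6 + 50000 = 175640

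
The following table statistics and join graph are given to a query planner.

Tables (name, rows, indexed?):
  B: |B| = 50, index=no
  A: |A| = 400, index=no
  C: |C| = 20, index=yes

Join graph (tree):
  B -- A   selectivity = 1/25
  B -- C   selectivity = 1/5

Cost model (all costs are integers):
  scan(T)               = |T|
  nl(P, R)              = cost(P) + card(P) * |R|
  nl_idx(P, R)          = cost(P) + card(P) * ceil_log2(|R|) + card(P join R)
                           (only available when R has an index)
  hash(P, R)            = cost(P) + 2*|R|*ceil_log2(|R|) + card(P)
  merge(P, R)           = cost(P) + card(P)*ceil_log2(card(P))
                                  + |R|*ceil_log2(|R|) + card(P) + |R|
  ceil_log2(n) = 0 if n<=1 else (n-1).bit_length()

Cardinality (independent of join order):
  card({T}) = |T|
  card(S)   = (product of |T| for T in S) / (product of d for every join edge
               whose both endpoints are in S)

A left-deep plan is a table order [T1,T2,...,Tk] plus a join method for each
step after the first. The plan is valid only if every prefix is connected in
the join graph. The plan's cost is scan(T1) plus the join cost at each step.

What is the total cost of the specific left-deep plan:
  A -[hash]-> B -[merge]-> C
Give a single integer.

step 1: scan A: cost=400, card=400
step 2: join B via hash
    card(P join B) = 400*50/(25) = 800
    cost = 400 + 2*50*6 + 400 = 1400
step 3: join C via merge
    card(P join C) = 800*20/(5) = 3200
    cost = 1400 + 800*10 + 20*5 + 800 + 20 = 10320

10320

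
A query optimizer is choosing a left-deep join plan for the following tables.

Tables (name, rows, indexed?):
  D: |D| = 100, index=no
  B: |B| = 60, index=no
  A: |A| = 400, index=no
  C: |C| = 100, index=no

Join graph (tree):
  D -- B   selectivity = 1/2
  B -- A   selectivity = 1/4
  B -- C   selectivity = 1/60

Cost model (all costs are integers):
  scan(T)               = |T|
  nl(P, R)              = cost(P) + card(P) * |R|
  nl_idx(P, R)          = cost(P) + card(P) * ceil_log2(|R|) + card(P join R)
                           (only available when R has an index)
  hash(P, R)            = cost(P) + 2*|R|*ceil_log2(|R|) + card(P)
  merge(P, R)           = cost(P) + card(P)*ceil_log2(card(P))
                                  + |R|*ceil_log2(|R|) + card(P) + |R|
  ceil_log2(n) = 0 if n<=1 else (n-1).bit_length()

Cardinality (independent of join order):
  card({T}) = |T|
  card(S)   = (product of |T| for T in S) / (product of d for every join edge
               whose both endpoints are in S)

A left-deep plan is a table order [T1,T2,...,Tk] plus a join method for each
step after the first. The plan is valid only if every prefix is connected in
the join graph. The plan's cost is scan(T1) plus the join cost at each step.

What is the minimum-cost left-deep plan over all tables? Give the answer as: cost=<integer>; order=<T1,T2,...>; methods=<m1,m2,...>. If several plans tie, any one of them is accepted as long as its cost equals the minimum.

cost=14620; order=C,B,D,A; methods=hash,hash,hash

Selinger DP (subsets sized 1..n):
  {D}: scan cost=100, card=100
  {B}: scan cost=60, card=60
  {A}: scan cost=400, card=400
  {C}: scan cost=100, card=100
  {BD}: card=3000; try (B,hash)→920, (D,merge)→1280, (B,merge)→1320, (D,hash)→1520, (D,nl)→6060, (B,nl)→6100; best=920 via (B,hash)
  {AB}: card=6000; try (B,hash)→1520, (A,merge)→4480, (B,merge)→4820, (A,hash)→7320, (A,nl)→24060, (B,nl)→24400; best=1520 via (B,hash)
  {BC}: card=100; try (B,hash)→920, (C,merge)→1280, (B,merge)→1320, (C,hash)→1520, (C,nl)→6060, (B,nl)→6100; best=920 via (B,hash)
  {ABD}: card=300000; try (D,hash)→8920, (A,hash)→11120, (A,merge)→43920, (D,merge)→86320, (D,nl)→601520, (A,nl)→1200920; best=8920 via (D,hash)
  {BCD}: card=5000; try (D,hash)→2420, (D,merge)→2520, (C,hash)→5320, (D,nl)→10920, (C,merge)→40720, (C,nl)→300920; best=2420 via (D,hash)
  {ABC}: card=10000; try (A,merge)→5720, (A,hash)→8220, (C,hash)→8920, (A,nl)→40920, (C,merge)→86320, (C,nl)→601520; best=5720 via (A,merge)
  {ABCD}: card=500000; try (A,hash)→14620, (D,hash)→17120, (A,merge)→76420, (D,merge)→156520, (C,hash)→310320, (D,nl)→1005720 …(+3); best=14620 via (A,hash)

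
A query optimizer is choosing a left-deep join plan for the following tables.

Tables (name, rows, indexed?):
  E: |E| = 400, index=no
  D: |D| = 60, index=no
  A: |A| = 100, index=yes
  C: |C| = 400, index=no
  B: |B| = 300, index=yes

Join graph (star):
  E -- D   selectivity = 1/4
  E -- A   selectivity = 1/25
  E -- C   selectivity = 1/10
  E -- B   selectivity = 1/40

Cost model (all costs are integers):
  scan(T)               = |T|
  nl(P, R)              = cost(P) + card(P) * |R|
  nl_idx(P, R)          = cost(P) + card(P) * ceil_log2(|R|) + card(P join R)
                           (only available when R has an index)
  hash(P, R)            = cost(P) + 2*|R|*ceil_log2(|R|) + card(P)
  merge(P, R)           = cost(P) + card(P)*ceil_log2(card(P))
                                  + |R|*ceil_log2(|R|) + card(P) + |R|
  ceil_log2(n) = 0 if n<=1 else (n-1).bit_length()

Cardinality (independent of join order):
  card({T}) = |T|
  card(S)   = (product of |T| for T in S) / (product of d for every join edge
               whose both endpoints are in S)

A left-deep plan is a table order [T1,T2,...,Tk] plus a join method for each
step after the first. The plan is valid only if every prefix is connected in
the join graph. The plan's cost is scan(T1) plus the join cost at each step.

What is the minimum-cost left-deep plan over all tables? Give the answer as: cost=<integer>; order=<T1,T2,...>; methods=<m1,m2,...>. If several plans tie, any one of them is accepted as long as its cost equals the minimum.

cost=209120; order=E,A,B,D,C; methods=hash,hash,hash,hash

Selinger DP (subsets sized 1..n):
  {E}: scan cost=400, card=400
  {D}: scan cost=60, card=60
  {A}: scan cost=100, card=100
  {C}: scan cost=400, card=400
  {B}: scan cost=300, card=300
  {DE}: card=6000; try (D,hash)→1520, (E,merge)→4480, (D,merge)→4820, (E,hash)→7320, (E,nl)→24060, (D,nl)→24400; best=1520 via (D,hash)
  {AE}: card=1600; try (A,hash)→2200, (A,nl_idx)→4800, (E,merge)→4900, (A,merge)→5200, (E,hash)→7400, (E,nl)→40100 …(+1); best=2200 via (A,hash)
  {CE}: card=16000; try (E,hash)→8000, (C,hash)→8000, (E,merge)→8400, (C,merge)→8400, (E,nl)→160400, (C,nl)→160400; best=8000 via (E,hash)
  {BE}: card=3000; try (B,hash)→6200, (B,nl_idx)→7000, (E,merge)→7300, (B,merge)→7400, (E,hash)→7800, (E,nl)→120300 …(+1); best=6200 via (B,hash)
  {ADE}: card=24000; try (D,hash)→4520, (A,hash)→8920, (D,merge)→21820, (A,nl_idx)→67520, (A,merge)→86320, (D,nl)→98200 …(+1); best=4520 via (D,hash)
  {CDE}: card=240000; try (C,hash)→14720, (D,hash)→24720, (C,merge)→89520, (D,merge)→248420, (D,nl)→968000, (C,nl)→2401520; best=14720 via (C,hash)
  {BDE}: card=45000; try (D,hash)→9920, (B,hash)→12920, (D,merge)→45620, (B,merge)→88520, (B,nl_idx)→100520, (D,nl)→186200 …(+1); best=9920 via (D,hash)
  {ACE}: card=64000; try (C,hash)→11000, (C,merge)→25400, (A,hash)→25400, (A,nl_idx)→184000, (A,merge)→248800, (C,nl)→642200 …(+1); best=11000 via (C,hash)
  {ABE}: card=12000; try (B,hash)→9200, (A,hash)→10600, (B,merge)→24400, (B,nl_idx)→28600, (A,nl_idx)→39200, (A,merge)→46000 …(+2); best=9200 via (B,hash)
  {BCE}: card=120000; try (C,hash)→16400, (B,hash)→29400, (C,merge)→49200, (B,merge)→251000, (B,nl_idx)→272000, (C,nl)→1206200 …(+1); best=16400 via (C,hash)
  {ACDE}: card=960000; try (C,hash)→35720, (D,hash)→75720, (A,hash)→256120, (C,merge)→392520, (D,merge)→1099420, (A,nl_idx)→2654720 …(+4); best=35720 via (C,hash)
  {ABDE}: card=180000; try (D,hash)→21920, (B,hash)→33920, (A,hash)→56320, (D,merge)→189620, (B,merge)→391520, (B,nl_idx)→400520 …(+5); best=21920 via (D,hash)
  {BCDE}: card=1800000; try (C,hash)→62120, (D,hash)→137120, (B,hash)→260120, (C,merge)→778920, (D,merge)→2176820, (B,nl_idx)→3974720 …(+4); best=62120 via (C,hash)
  {ABCE}: card=480000; try (C,hash)→28400, (B,hash)→80400, (A,hash)→137800, (C,merge)→193200, (B,nl_idx)→1067000, (B,merge)→1102000 …(+5); best=28400 via (C,hash)
  {ABCDE}: card=7200000; try (C,hash)→209120, (D,hash)→509120, (B,hash)→1001120, (A,hash)→1863520, (C,merge)→3445920, (D,merge)→9628820 …(+8); best=209120 via (C,hash)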